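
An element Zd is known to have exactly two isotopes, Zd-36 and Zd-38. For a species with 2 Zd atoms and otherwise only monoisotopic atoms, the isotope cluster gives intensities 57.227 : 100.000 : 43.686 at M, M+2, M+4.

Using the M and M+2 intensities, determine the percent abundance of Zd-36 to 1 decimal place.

If p is the fraction of Zd that is Zd-36, then I(M+2)/I(M) = [C(2,1)·p^1·(1−p)] / p^2 = 2·(1−p)/p = 100.000/57.227 = 1.7474
(1−p)/p = 1.7474/2 = 0.8737  ⇒  p = 1/(1 + 0.8737) = 0.5337
Zd-36: 53.4%, Zd-38: 46.6%.

53.4%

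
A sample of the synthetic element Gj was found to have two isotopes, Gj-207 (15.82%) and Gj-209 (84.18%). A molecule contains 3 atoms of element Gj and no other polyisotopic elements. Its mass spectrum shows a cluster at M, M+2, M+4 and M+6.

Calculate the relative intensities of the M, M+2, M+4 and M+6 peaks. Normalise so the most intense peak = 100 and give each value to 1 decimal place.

Each Gj atom is independently Gj-207 (p = 0.1582) or Gj-209 (q = 0.8418); the cluster is the binomial expansion (p + q)^3.
P(M) = 0.1582^3 = 0.003959
P(M+2) = 3 × 0.1582^2 × 0.8418^1 = 0.063204
P(M+4) = 3 × 0.1582^1 × 0.8418^2 = 0.336314
P(M+6) = 0.8418^3 = 0.596522
The M+6 peak is largest (0.596522); scaling to 100 gives 0.7 : 10.6 : 56.4 : 100.0.

0.7 : 10.6 : 56.4 : 100.0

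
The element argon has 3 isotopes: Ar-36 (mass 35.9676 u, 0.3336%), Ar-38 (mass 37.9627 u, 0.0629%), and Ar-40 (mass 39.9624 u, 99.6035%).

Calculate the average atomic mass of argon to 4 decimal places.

The abundance-weighted mean is 0.003336 × 35.9676 + 0.000629 × 37.9627 + 0.996035 × 39.9624
= 0.11999 + 0.02388 + 39.80395 = 39.94782 u

39.9478 u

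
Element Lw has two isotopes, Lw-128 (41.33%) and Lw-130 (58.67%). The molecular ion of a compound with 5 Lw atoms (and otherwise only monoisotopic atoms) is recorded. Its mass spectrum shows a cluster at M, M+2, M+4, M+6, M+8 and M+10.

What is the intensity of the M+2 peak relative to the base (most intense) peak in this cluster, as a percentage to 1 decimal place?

Term probabilities: M 0.0121, M+2 0.0856, M+4 0.2430, M+6 0.3450, M+8 0.2448, M+10 0.0695. Base peak = M+6.
P(M+6) = C(5,3) × 0.4133^2 × 0.5867^3 = 10 × 0.17081689 × 0.20195205 = 0.344968 (base)
P(M+2) = C(5,1) × 0.4133^4 × 0.5867^1 = 5 × 0.02917841 × 0.5867 = 0.085595
Relative intensity = 0.085595 / 0.344968 × 100 = 24.8

24.8%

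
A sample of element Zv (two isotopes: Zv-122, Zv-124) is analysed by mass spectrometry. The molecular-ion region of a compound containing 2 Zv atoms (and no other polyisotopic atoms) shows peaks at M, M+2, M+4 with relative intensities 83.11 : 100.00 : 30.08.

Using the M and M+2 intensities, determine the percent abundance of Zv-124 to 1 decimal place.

37.6%

If p is the fraction of Zv that is Zv-122, then I(M+2)/I(M) = [C(2,1)·p^1·(1−p)] / p^2 = 2·(1−p)/p = 100.00/83.11 = 1.2032
(1−p)/p = 1.2032/2 = 0.6016  ⇒  p = 1/(1 + 0.6016) = 0.6244
Zv-122: 62.4%, Zv-124: 37.6%.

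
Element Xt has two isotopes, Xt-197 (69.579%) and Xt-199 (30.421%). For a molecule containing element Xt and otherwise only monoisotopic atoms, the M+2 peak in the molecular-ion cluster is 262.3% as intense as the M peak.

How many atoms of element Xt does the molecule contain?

6

With n Xt atoms, P(M+2)/P(M) = C(n,1)·p^(n−1)q / p^n = n·q/p = n · 0.30421/0.69579.
n = 2.623 × 0.69579/0.30421 = 6.00 ≈ 6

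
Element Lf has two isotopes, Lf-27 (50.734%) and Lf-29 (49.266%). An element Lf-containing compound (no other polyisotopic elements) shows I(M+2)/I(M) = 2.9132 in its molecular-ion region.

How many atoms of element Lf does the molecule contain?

3

For n independent Lf atoms, I(M+2)/I(M) = n · (abundance Lf-29) / (abundance Lf-27) = n · 0.49266/0.50734.
n = 2.9132 × 0.50734/0.49266 = 3.00 ≈ 3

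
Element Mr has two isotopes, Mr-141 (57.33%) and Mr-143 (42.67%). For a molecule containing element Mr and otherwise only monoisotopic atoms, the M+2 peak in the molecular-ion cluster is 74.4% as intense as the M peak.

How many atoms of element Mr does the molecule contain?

1

With n Mr atoms, P(M+2)/P(M) = C(n,1)·p^(n−1)q / p^n = n·q/p = n · 0.4267/0.5733.
n = 0.744 × 0.5733/0.4267 = 1.00 ≈ 1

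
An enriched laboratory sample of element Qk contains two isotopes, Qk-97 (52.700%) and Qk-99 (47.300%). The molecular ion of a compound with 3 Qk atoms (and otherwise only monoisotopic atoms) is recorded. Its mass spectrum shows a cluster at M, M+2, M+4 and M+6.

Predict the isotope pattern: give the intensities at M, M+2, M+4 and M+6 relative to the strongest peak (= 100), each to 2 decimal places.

37.14 : 100.00 : 89.75 : 26.85

The 3 Qk atoms are independent, so intensities follow the terms of (0.52700 + 0.47300)^3.
P(M) = 0.52700^3 = 0.146363
P(M+2) = 3 × 0.52700^2 × 0.47300^1 = 0.394097
P(M+4) = 3 × 0.52700^1 × 0.47300^2 = 0.353716
P(M+6) = 0.47300^3 = 0.105824
The M+2 peak is largest (0.394097); scaling to 100 gives 37.14 : 100.00 : 89.75 : 26.85.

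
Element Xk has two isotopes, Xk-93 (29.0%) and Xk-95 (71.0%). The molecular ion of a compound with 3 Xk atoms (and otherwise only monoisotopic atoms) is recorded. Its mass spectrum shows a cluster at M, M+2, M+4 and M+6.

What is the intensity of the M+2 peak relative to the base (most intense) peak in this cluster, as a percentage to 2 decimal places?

(0.290 + 0.710)^3 gives M 0.0244, M+2 0.1791, M+4 0.4386, M+6 0.3579; the largest is M+4.
P(M+4) = C(3,2) × 0.290^1 × 0.710^2 = 3 × 0.2900 × 0.5041 = 0.438567 (base)
P(M+2) = C(3,1) × 0.290^2 × 0.710^1 = 3 × 0.0841 × 0.7100 = 0.179133
Relative intensity = 0.179133 / 0.438567 × 100 = 40.85

40.85%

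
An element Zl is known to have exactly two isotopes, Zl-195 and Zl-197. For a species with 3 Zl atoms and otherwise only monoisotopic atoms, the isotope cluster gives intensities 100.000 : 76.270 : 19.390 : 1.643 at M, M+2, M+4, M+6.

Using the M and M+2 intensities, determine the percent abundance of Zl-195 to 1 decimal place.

Write p for the Zl-195 fraction. I(M+2)/I(M) = [C(3,1)·p^2·(1−p)] / p^3 = 3·(1−p)/p = 76.270/100.000 = 0.7627
(1−p)/p = 0.7627/3 = 0.2542  ⇒  p = 1/(1 + 0.2542) = 0.7973
Zl-195: 79.7%, Zl-197: 20.3%.

79.7%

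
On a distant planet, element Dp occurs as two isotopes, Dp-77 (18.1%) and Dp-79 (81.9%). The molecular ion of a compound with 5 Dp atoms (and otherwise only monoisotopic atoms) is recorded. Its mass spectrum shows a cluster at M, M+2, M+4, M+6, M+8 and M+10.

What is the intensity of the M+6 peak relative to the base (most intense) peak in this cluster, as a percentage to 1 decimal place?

Term probabilities: M 0.0002, M+2 0.0044, M+4 0.0398, M+6 0.1800, M+8 0.4072, M+10 0.3685. Base peak = M+8.
P(M+8) = C(5,4) × 0.181^1 × 0.819^4 = 5 × 0.1810 × 0.44992032 = 0.407178 (base)
P(M+6) = C(5,3) × 0.181^2 × 0.819^3 = 10 × 0.032761 × 0.54935326 = 0.179974
Relative intensity = 0.179974 / 0.407178 × 100 = 44.2

44.2%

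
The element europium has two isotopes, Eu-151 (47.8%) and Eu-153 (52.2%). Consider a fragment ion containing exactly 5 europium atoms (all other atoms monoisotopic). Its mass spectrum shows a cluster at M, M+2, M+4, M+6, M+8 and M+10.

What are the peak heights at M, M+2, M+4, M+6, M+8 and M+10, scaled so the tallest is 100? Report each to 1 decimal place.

7.7 : 41.9 : 91.6 : 100.0 : 54.6 : 11.9

Expanding (0.478 + 0.522)^5:
P(M) = 0.478^5 = 0.024954
P(M+2) = 5 × 0.478^4 × 0.522^1 = 0.136255
P(M+4) = 10 × 0.478^3 × 0.522^2 = 0.297594
P(M+6) = 10 × 0.478^2 × 0.522^3 = 0.324988
P(M+8) = 5 × 0.478^1 × 0.522^4 = 0.177452
P(M+10) = 0.522^5 = 0.038757
The M+6 peak is largest (0.324988); scaling to 100 gives 7.7 : 41.9 : 91.6 : 100.0 : 54.6 : 11.9.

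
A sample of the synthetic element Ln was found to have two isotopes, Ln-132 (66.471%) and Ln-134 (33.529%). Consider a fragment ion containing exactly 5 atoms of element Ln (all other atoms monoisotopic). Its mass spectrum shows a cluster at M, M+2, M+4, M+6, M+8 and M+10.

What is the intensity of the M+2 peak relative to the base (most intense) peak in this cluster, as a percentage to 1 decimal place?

99.1%

Binomial terms of (0.66471 + 0.33529)^5: M 0.1298, M+2 0.3273, M+4 0.3302, M+6 0.1665, M+8 0.0420, M+10 0.0042 → M+4 is the base peak.
P(M+4) = C(5,2) × 0.66471^3 × 0.33529^2 = 10 × 0.29369506 × 0.11241938 = 0.330170 (base)
P(M+2) = C(5,1) × 0.66471^4 × 0.33529^1 = 5 × 0.19522204 × 0.33529 = 0.327280
Relative intensity = 0.327280 / 0.330170 × 100 = 99.1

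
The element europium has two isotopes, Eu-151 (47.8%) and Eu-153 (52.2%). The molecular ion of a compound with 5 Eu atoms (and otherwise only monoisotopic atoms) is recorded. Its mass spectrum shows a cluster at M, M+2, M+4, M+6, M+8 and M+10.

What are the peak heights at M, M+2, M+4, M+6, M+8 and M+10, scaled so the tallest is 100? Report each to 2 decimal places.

7.68 : 41.93 : 91.57 : 100.00 : 54.60 : 11.93

Expanding (0.478 + 0.522)^5:
P(M) = 0.478^5 = 0.024954
P(M+2) = 5 × 0.478^4 × 0.522^1 = 0.136255
P(M+4) = 10 × 0.478^3 × 0.522^2 = 0.297594
P(M+6) = 10 × 0.478^2 × 0.522^3 = 0.324988
P(M+8) = 5 × 0.478^1 × 0.522^4 = 0.177452
P(M+10) = 0.522^5 = 0.038757
The M+6 peak is largest (0.324988); scaling to 100 gives 7.68 : 41.93 : 91.57 : 100.00 : 54.60 : 11.93.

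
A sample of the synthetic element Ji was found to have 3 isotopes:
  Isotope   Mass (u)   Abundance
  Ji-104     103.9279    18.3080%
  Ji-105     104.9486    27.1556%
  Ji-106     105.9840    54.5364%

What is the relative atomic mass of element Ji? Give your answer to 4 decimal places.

Average mass = Σ (abundance × isotope mass) = 0.183080 × 103.9279 + 0.271556 × 104.9486 + 0.545364 × 105.9840
= 19.02712 + 28.49942 + 57.79986 = 105.32640 u

105.3264 u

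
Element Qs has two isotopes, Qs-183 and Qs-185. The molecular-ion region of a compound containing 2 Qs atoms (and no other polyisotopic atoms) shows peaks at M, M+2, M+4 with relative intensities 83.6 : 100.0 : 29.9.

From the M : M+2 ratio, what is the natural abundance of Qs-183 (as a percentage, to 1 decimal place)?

Write p for the Qs-183 fraction. I(M+2)/I(M) = [C(2,1)·p^1·(1−p)] / p^2 = 2·(1−p)/p = 100.0/83.6 = 1.1962
(1−p)/p = 1.1962/2 = 0.5981  ⇒  p = 1/(1 + 0.5981) = 0.6257
Qs-183: 62.6%, Qs-185: 37.4%.

62.6%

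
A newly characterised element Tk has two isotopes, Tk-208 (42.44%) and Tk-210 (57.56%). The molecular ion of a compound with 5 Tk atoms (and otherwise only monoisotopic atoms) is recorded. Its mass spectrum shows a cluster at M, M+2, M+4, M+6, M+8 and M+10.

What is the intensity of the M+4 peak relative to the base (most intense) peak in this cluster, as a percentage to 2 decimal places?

Term probabilities: M 0.0138, M+2 0.0934, M+4 0.2533, M+6 0.3435, M+8 0.2329, M+10 0.0632. Base peak = M+6.
P(M+6) = C(5,3) × 0.4244^2 × 0.5756^3 = 10 × 0.18011536 × 0.19070512 = 0.343489 (base)
P(M+4) = C(5,2) × 0.4244^3 × 0.5756^2 = 10 × 0.07644096 × 0.33131536 = 0.253261
Relative intensity = 0.253261 / 0.343489 × 100 = 73.73

73.73%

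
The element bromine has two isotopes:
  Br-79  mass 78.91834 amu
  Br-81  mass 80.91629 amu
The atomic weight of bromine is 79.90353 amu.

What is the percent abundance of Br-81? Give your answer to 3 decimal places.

49.310%

With x = fraction of Br-79 (so Br-81 is 1 − x):
78.91834·x + 80.91629·(1 − x) = 79.90353
(78.91834 − 80.91629)·x = 79.90353 − 80.91629
x = -1.01276 / -1.99795 = 0.50690 → 50.690% Br-79, 49.310% Br-81.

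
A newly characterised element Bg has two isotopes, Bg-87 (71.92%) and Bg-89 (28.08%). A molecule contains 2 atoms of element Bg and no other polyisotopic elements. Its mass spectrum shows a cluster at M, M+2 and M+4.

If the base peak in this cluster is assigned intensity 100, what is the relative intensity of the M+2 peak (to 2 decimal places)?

78.09

Term probabilities: M 0.5172, M+2 0.4039, M+4 0.0788. Base peak = M.
P(M) = C(2,0) × 0.7192^2 × 0.2808^0 = 1 × 0.51724864 × 1.0000 = 0.517249 (base)
P(M+2) = C(2,1) × 0.7192^1 × 0.2808^1 = 2 × 0.7192 × 0.2808 = 0.403903
Relative intensity = 0.403903 / 0.517249 × 100 = 78.09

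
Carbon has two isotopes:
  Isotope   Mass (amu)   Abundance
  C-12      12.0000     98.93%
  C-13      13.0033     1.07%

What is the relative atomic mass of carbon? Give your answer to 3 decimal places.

Ar = Σ fᵢ·mᵢ = 0.9893 × 12.0000 + 0.0107 × 13.0033
= 11.87160 + 0.13914 = 12.01074 amu

12.011 amu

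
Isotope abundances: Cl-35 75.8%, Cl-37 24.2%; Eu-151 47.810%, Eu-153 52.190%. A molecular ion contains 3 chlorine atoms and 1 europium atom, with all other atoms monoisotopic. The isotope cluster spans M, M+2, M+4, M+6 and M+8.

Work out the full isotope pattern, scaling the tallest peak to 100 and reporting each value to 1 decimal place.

48.8 : 100.0 : 65.9 : 17.9 : 1.7

Chlorine pattern (n=3): 0.43551951 : 0.41713346 : 0.13317454 : 0.01417249
Europium pattern (n=1): 0.4781 : 0.5219
Convolve the two distributions (both contribute in 2-u steps):
  M: 0.43551951×0.4781 = 0.208222
  M+2: 0.43551951×0.5219 + 0.41713346×0.4781 = 0.426729
  M+4: 0.41713346×0.5219 + 0.13317454×0.4781 = 0.281373
  M+6: 0.13317454×0.5219 + 0.01417249×0.4781 = 0.076280
  M+8: 0.01417249×0.5219 = 0.007397
Scale to base peak (0.426729) = 100: 48.8 : 100.0 : 65.9 : 17.9 : 1.7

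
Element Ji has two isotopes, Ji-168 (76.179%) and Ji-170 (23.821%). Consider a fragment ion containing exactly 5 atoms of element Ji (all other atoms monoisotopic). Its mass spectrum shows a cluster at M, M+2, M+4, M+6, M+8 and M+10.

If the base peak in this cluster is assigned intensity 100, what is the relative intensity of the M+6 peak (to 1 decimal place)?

Binomial terms of (0.76179 + 0.23821)^5: M 0.2566, M+2 0.4011, M+4 0.2509, M+6 0.0784, M+8 0.0123, M+10 0.0008 → M+2 is the base peak.
P(M+2) = C(5,1) × 0.76179^4 × 0.23821^1 = 5 × 0.33677595 × 0.23821 = 0.401117 (base)
P(M+6) = C(5,3) × 0.76179^2 × 0.23821^3 = 10 × 0.580324 × 0.01351699 = 0.078442
Relative intensity = 0.078442 / 0.401117 × 100 = 19.6

19.6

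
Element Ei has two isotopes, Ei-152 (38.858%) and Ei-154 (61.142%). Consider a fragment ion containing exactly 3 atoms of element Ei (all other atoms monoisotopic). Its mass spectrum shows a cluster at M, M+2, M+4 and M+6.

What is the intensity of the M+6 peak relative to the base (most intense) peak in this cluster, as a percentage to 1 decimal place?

Term probabilities: M 0.0587, M+2 0.2770, M+4 0.4358, M+6 0.2286. Base peak = M+4.
P(M+4) = C(3,2) × 0.38858^1 × 0.61142^2 = 3 × 0.38858 × 0.37383442 = 0.435794 (base)
P(M+6) = C(3,3) × 0.38858^0 × 0.61142^3 = 1 × 1.0000 × 0.22856984 = 0.228570
Relative intensity = 0.228570 / 0.435794 × 100 = 52.4

52.4%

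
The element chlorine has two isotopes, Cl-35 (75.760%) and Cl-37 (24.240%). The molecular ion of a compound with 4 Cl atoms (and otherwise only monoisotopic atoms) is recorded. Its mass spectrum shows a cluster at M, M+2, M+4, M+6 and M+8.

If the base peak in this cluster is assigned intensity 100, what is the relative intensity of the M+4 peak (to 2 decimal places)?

47.99

(0.75760 + 0.24240)^4 gives M 0.3294, M+2 0.4216, M+4 0.2023, M+6 0.0432, M+8 0.0035; the largest is M+2.
P(M+2) = C(4,1) × 0.75760^3 × 0.24240^1 = 4 × 0.4348304 × 0.2424 = 0.421612 (base)
P(M+4) = C(4,2) × 0.75760^2 × 0.24240^2 = 6 × 0.57395776 × 0.05875776 = 0.202347
Relative intensity = 0.202347 / 0.421612 × 100 = 47.99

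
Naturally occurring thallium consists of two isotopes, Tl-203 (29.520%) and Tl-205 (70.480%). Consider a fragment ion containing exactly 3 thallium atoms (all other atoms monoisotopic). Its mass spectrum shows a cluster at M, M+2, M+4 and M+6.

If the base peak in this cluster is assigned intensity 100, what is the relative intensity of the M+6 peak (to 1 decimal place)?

79.6

Term probabilities: M 0.0257, M+2 0.1843, M+4 0.4399, M+6 0.3501. Base peak = M+4.
P(M+4) = C(3,2) × 0.29520^1 × 0.70480^2 = 3 × 0.2952 × 0.49674304 = 0.439916 (base)
P(M+6) = C(3,3) × 0.29520^0 × 0.70480^3 = 1 × 1.0000 × 0.35010449 = 0.350104
Relative intensity = 0.350104 / 0.439916 × 100 = 79.6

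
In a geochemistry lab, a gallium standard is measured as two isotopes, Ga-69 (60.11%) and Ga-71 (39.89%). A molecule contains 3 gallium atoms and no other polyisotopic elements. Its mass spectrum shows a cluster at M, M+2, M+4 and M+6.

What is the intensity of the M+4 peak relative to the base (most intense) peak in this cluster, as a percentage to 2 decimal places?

66.36%

Binomial terms of (0.6011 + 0.3989)^3: M 0.2172, M+2 0.4324, M+4 0.2869, M+6 0.0635 → M+2 is the base peak.
P(M+2) = C(3,1) × 0.6011^2 × 0.3989^1 = 3 × 0.36132121 × 0.3989 = 0.432393 (base)
P(M+4) = C(3,2) × 0.6011^1 × 0.3989^2 = 3 × 0.6011 × 0.15912121 = 0.286943
Relative intensity = 0.286943 / 0.432393 × 100 = 66.36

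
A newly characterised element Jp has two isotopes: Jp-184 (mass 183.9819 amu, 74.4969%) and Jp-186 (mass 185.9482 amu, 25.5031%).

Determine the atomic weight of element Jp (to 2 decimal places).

184.48 amu

The abundance-weighted mean is 0.744969 × 183.9819 + 0.255031 × 185.9482
= 137.06081 + 47.42256 = 184.48337 amu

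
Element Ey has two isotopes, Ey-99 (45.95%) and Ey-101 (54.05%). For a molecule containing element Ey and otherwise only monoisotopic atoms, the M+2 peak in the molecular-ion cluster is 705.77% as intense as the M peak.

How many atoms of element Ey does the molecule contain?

The M+2/M ratio from n Ey atoms is n · q/p = n · 0.5405/0.4595.
n = 7.0577 × 0.4595/0.5405 = 6.00 ≈ 6

6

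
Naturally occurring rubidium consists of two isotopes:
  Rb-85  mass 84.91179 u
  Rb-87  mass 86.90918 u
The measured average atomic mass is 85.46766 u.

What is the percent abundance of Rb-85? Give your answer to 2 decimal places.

72.17%

Writing the weighted mean with unknown fraction x of Rb-85:
84.91179·x + 86.90918·(1 − x) = 85.46766
(84.91179 − 86.90918)·x = 85.46766 − 86.90918
x = -1.44152 / -1.99739 = 0.72170 → 72.17% Rb-85, 27.83% Rb-87.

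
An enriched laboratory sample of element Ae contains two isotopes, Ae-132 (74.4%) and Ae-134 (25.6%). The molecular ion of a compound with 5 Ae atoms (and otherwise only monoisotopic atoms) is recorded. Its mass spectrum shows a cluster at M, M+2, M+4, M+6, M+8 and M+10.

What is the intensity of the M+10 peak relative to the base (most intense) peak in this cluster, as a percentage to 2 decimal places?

0.28%

Binomial terms of (0.744 + 0.256)^5: M 0.2280, M+2 0.3922, M+4 0.2699, M+6 0.0929, M+8 0.0160, M+10 0.0011 → M+2 is the base peak.
P(M+2) = C(5,1) × 0.744^4 × 0.256^1 = 5 × 0.3064021 × 0.2560 = 0.392195 (base)
P(M+10) = C(5,5) × 0.744^0 × 0.256^5 = 1 × 1.0000 × 0.00109951 = 0.001100
Relative intensity = 0.001100 / 0.392195 × 100 = 0.28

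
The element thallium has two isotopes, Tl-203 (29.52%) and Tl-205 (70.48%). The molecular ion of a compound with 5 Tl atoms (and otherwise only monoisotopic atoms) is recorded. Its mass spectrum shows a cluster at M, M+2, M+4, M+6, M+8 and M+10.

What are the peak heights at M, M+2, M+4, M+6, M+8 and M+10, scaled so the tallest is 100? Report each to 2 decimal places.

0.62 : 7.35 : 35.09 : 83.77 : 100.00 : 47.75

The 5 Tl atoms are independent, so intensities follow the terms of (0.2952 + 0.7048)^5.
P(M) = 0.2952^5 = 0.002242
P(M+2) = 5 × 0.2952^4 × 0.7048^1 = 0.026761
P(M+4) = 10 × 0.2952^3 × 0.7048^2 = 0.127785
P(M+6) = 10 × 0.2952^2 × 0.7048^3 = 0.305092
P(M+8) = 5 × 0.2952^1 × 0.7048^4 = 0.364208
P(M+10) = 0.7048^5 = 0.173912
The M+8 peak is largest (0.364208); scaling to 100 gives 0.62 : 7.35 : 35.09 : 83.77 : 100.00 : 47.75.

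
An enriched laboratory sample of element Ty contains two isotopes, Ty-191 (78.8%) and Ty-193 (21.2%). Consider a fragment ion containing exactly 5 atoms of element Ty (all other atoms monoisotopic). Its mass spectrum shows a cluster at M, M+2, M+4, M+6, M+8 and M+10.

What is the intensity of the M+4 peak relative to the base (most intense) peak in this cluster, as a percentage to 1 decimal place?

(0.788 + 0.212)^5 gives M 0.3038, M+2 0.4087, M+4 0.2199, M+6 0.0592, M+8 0.0080, M+10 0.0004; the largest is M+2.
P(M+2) = C(5,1) × 0.788^4 × 0.212^1 = 5 × 0.38557145 × 0.2120 = 0.408706 (base)
P(M+4) = C(5,2) × 0.788^3 × 0.212^2 = 10 × 0.48930387 × 0.044944 = 0.219913
Relative intensity = 0.219913 / 0.408706 × 100 = 53.8

53.8%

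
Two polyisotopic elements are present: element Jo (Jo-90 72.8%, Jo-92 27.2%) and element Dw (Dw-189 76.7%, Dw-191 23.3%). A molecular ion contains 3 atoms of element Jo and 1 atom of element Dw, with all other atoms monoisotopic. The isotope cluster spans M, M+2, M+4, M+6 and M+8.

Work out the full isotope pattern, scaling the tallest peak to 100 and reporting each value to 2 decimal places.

Element Jo pattern (n=3): 0.38582835 : 0.43246694 : 0.16158106 : 0.02012365
Element Dw pattern (n=1): 0.7670 : 0.2330
Convolve the two distributions (both contribute in 2-u steps):
  M: 0.38582835×0.7670 = 0.295930
  M+2: 0.38582835×0.2330 + 0.43246694×0.7670 = 0.421600
  M+4: 0.43246694×0.2330 + 0.16158106×0.7670 = 0.224697
  M+6: 0.16158106×0.2330 + 0.02012365×0.7670 = 0.053083
  M+8: 0.02012365×0.2330 = 0.004689
Scale to base peak (0.421600) = 100: 70.19 : 100.00 : 53.30 : 12.59 : 1.11

70.19 : 100.00 : 53.30 : 12.59 : 1.11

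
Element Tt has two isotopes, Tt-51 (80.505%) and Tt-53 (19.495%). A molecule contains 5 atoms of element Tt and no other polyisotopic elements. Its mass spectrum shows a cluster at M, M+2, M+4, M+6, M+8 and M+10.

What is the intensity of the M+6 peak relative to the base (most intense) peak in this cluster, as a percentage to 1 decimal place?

Binomial terms of (0.80505 + 0.19495)^5: M 0.3382, M+2 0.4094, M+4 0.1983, M+6 0.0480, M+8 0.0058, M+10 0.0003 → M+2 is the base peak.
P(M+2) = C(5,1) × 0.80505^4 × 0.19495^1 = 5 × 0.42004074 × 0.19495 = 0.409435 (base)
P(M+6) = C(5,3) × 0.80505^2 × 0.19495^3 = 10 × 0.6481055 × 0.00740917 = 0.048019
Relative intensity = 0.048019 / 0.409435 × 100 = 11.7

11.7%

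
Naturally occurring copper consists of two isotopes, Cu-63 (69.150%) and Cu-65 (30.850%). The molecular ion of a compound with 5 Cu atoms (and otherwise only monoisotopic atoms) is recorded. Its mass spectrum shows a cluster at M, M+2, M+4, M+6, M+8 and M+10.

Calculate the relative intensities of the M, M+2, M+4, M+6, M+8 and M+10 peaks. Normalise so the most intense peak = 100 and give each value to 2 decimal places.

44.83 : 100.00 : 89.23 : 39.81 : 8.88 : 0.79

Each Cu atom is independently Cu-63 (p = 0.69150) or Cu-65 (q = 0.30850); the cluster is the binomial expansion (p + q)^5.
P(M) = 0.69150^5 = 0.158111
P(M+2) = 5 × 0.69150^4 × 0.30850^1 = 0.352691
P(M+4) = 10 × 0.69150^3 × 0.30850^2 = 0.314693
P(M+6) = 10 × 0.69150^2 × 0.30850^3 = 0.140394
P(M+8) = 5 × 0.69150^1 × 0.30850^4 = 0.031317
P(M+10) = 0.30850^5 = 0.002794
The M+2 peak is largest (0.352691); scaling to 100 gives 44.83 : 100.00 : 89.23 : 39.81 : 8.88 : 0.79.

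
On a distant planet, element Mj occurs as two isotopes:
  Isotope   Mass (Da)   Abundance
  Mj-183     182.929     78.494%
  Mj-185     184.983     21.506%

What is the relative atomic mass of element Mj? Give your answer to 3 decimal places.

Weight each isotope mass by its fractional abundance: 0.78494 × 182.929 + 0.21506 × 184.983
= 143.5883 + 39.7824 = 183.3707 Da

183.371 Da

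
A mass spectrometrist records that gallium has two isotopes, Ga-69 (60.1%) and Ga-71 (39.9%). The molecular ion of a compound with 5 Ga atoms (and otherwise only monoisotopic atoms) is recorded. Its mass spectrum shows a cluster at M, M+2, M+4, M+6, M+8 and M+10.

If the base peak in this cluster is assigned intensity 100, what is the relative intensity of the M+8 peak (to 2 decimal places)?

(0.601 + 0.399)^5 gives M 0.0784, M+2 0.2603, M+4 0.3456, M+6 0.2294, M+8 0.0762, M+10 0.0101; the largest is M+4.
P(M+4) = C(5,2) × 0.601^3 × 0.399^2 = 10 × 0.2170818 × 0.159201 = 0.345596 (base)
P(M+8) = C(5,4) × 0.601^1 × 0.399^4 = 5 × 0.6010 × 0.02534496 = 0.076162
Relative intensity = 0.076162 / 0.345596 × 100 = 22.04

22.04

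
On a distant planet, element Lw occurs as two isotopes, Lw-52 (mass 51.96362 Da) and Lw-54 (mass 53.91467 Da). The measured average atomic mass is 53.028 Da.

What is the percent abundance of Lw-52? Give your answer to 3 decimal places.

45.446%

Let x be the fractional abundance of Lw-52; then Lw-54 has abundance 1 − x.
51.96362·x + 53.91467·(1 − x) = 53.028
(51.96362 − 53.91467)·x = 53.028 − 53.91467
x = -0.88667 / -1.95105 = 0.45446 → 45.446% Lw-52, 54.554% Lw-54.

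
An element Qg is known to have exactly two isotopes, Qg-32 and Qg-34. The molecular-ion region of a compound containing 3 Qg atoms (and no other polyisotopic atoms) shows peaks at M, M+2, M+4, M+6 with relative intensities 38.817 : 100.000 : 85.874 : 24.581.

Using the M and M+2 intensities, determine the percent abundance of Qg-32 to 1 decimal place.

Let p = fractional abundance of Qg-32. I(M+2)/I(M) = [C(3,1)·p^2·(1−p)] / p^3 = 3·(1−p)/p = 100.000/38.817 = 2.5762
(1−p)/p = 2.5762/3 = 0.8587  ⇒  p = 1/(1 + 0.8587) = 0.5380
Qg-32: 53.8%, Qg-34: 46.2%.

53.8%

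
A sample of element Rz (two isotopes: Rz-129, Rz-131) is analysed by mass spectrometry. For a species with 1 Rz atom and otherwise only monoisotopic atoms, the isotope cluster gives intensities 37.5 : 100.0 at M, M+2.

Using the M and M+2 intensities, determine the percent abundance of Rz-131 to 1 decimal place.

Let p = fractional abundance of Rz-129. I(M+2)/I(M) = [C(1,1)·p^0·(1−p)] / p^1 = 1·(1−p)/p = 100.0/37.5 = 2.6667
(1−p)/p = 2.6667/1 = 2.6667  ⇒  p = 1/(1 + 2.6667) = 0.2727
Rz-129: 27.3%, Rz-131: 72.7%.

72.7%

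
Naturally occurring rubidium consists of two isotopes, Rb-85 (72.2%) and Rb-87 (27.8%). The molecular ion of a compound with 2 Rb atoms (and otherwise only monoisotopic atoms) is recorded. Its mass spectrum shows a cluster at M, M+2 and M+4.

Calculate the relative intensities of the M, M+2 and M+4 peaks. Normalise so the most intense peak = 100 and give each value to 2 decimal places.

The 2 Rb atoms are independent, so intensities follow the terms of (0.722 + 0.278)^2.
P(M) = 0.722^2 = 0.521284
P(M+2) = 2 × 0.722^1 × 0.278^1 = 0.401432
P(M+4) = 0.278^2 = 0.077284
The M peak is largest (0.521284); scaling to 100 gives 100.00 : 77.01 : 14.83.

100.00 : 77.01 : 14.83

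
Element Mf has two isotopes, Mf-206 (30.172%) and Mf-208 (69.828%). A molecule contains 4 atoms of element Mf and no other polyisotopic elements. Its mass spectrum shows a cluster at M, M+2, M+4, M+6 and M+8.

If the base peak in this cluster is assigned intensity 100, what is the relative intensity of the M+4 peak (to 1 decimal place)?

Binomial terms of (0.30172 + 0.69828)^4: M 0.0083, M+2 0.0767, M+4 0.2663, M+6 0.4109, M+8 0.2377 → M+6 is the base peak.
P(M+6) = C(4,3) × 0.30172^1 × 0.69828^3 = 4 × 0.30172 × 0.34047781 = 0.410916 (base)
P(M+4) = C(4,2) × 0.30172^2 × 0.69828^2 = 6 × 0.09103496 × 0.48759496 = 0.266329
Relative intensity = 0.266329 / 0.410916 × 100 = 64.8

64.8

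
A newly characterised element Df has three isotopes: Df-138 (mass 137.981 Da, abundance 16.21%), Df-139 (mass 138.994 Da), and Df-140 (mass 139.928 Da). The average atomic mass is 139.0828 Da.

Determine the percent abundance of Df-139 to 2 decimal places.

The remaining 83.79% is split between Df-139 (fraction x) and Df-140 (fraction 0.8379 − x).
Substituting: 138.994x + 139.928(0.8379 − x) = 116.7160799
(138.994 − 139.928)x = -0.5295913  ⇒  x = 0.56701, y = 0.27089
Df-139: 56.70%, Df-140: 27.09%.

56.70%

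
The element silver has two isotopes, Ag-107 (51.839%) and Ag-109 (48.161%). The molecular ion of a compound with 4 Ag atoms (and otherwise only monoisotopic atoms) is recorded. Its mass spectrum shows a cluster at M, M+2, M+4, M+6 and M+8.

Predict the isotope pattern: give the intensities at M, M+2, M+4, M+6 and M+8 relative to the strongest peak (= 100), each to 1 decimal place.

Expanding (0.51839 + 0.48161)^4:
P(M) = 0.51839^4 = 0.072215
P(M+2) = 4 × 0.51839^3 × 0.48161^1 = 0.268365
P(M+4) = 6 × 0.51839^2 × 0.48161^2 = 0.373986
P(M+6) = 4 × 0.51839^1 × 0.48161^3 = 0.231634
P(M+8) = 0.48161^4 = 0.053800
The M+4 peak is largest (0.373986); scaling to 100 gives 19.3 : 71.8 : 100.0 : 61.9 : 14.4.

19.3 : 71.8 : 100.0 : 61.9 : 14.4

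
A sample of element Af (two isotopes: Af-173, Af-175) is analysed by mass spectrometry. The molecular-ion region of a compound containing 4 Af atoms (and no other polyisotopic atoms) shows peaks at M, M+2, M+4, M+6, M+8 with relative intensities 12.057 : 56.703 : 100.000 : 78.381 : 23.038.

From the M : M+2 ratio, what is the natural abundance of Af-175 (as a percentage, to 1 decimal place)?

54.0%

If p is the fraction of Af that is Af-173, then I(M+2)/I(M) = [C(4,1)·p^3·(1−p)] / p^4 = 4·(1−p)/p = 56.703/12.057 = 4.7029
(1−p)/p = 4.7029/4 = 1.1757  ⇒  p = 1/(1 + 1.1757) = 0.4596
Af-173: 46.0%, Af-175: 54.0%.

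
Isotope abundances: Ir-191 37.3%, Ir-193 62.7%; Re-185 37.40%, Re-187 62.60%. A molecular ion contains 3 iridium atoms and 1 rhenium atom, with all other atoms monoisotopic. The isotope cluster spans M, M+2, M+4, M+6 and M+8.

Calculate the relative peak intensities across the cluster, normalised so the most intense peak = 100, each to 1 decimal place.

Iridium pattern (n=3): 0.05189512 : 0.26170165 : 0.43991135 : 0.24649188
Rhenium pattern (n=1): 0.3740 : 0.6260
Convolve the two distributions (both contribute in 2-u steps):
  M: 0.05189512×0.3740 = 0.019409
  M+2: 0.05189512×0.6260 + 0.26170165×0.3740 = 0.130363
  M+4: 0.26170165×0.6260 + 0.43991135×0.3740 = 0.328352
  M+6: 0.43991135×0.6260 + 0.24649188×0.3740 = 0.367572
  M+8: 0.24649188×0.6260 = 0.154304
Scale to base peak (0.367572) = 100: 5.3 : 35.5 : 89.3 : 100.0 : 42.0

5.3 : 35.5 : 89.3 : 100.0 : 42.0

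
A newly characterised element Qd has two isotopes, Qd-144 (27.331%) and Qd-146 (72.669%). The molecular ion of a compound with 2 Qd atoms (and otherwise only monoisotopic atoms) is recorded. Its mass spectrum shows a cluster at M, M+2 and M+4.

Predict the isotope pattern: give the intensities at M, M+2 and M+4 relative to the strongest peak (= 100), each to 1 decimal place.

14.1 : 75.2 : 100.0

The 2 Qd atoms are independent, so intensities follow the terms of (0.27331 + 0.72669)^2.
P(M) = 0.27331^2 = 0.074698
P(M+2) = 2 × 0.27331^1 × 0.72669^1 = 0.397223
P(M+4) = 0.72669^2 = 0.528078
The M+4 peak is largest (0.528078); scaling to 100 gives 14.1 : 75.2 : 100.0.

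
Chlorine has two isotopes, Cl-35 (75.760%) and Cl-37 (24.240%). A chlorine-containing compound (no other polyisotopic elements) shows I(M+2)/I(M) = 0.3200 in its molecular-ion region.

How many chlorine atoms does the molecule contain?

1

The M+2/M ratio from n Cl atoms is n · q/p = n · 0.24240/0.75760.
n = 0.3200 × 0.75760/0.24240 = 1.00 ≈ 1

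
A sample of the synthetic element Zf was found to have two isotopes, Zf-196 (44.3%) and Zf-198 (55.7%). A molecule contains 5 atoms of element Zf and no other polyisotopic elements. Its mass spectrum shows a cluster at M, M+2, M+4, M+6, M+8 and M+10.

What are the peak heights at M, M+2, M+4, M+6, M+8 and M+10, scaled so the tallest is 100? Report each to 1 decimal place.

5.0 : 31.6 : 79.5 : 100.0 : 62.9 : 15.8

Expanding (0.443 + 0.557)^5:
P(M) = 0.443^5 = 0.017062
P(M+2) = 5 × 0.443^4 × 0.557^1 = 0.107261
P(M+4) = 10 × 0.443^3 × 0.557^2 = 0.269725
P(M+6) = 10 × 0.443^2 × 0.557^3 = 0.339135
P(M+8) = 5 × 0.443^1 × 0.557^4 = 0.213204
P(M+10) = 0.557^5 = 0.053614
The M+6 peak is largest (0.339135); scaling to 100 gives 5.0 : 31.6 : 79.5 : 100.0 : 62.9 : 15.8.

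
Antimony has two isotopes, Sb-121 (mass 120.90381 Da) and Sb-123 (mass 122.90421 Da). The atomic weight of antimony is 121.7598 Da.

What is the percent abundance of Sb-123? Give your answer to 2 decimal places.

Writing the weighted mean with unknown fraction x of Sb-121:
120.90381·x + 122.90421·(1 − x) = 121.7598
(120.90381 − 122.90421)·x = 121.7598 − 122.90421
x = -1.14441 / -2.00040 = 0.57209 → 57.21% Sb-121, 42.79% Sb-123.

42.79%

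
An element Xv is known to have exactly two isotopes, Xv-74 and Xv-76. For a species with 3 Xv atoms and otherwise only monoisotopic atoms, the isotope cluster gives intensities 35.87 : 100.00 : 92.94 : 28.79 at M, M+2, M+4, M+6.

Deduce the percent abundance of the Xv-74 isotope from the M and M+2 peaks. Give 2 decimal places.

Let p = fractional abundance of Xv-74. I(M+2)/I(M) = [C(3,1)·p^2·(1−p)] / p^3 = 3·(1−p)/p = 100.00/35.87 = 2.7878
(1−p)/p = 2.7878/3 = 0.9293  ⇒  p = 1/(1 + 0.9293) = 0.5183
Xv-74: 51.83%, Xv-76: 48.17%.

51.83%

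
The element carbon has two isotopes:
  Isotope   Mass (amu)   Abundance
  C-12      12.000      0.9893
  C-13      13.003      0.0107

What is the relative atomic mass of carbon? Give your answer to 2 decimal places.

Average mass = Σ (abundance × isotope mass) = 0.9893 × 12.000 + 0.0107 × 13.003
= 11.8716 + 0.1391 = 12.0107 amu

12.01 amu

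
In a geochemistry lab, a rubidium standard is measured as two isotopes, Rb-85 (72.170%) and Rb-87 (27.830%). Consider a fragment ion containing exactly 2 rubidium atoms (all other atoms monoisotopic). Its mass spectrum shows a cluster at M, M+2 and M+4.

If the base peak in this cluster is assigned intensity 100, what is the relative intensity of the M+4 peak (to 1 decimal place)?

14.9

(0.72170 + 0.27830)^2 gives M 0.5209, M+2 0.4017, M+4 0.0775; the largest is M.
P(M) = C(2,0) × 0.72170^2 × 0.27830^0 = 1 × 0.52085089 × 1.0000 = 0.520851 (base)
P(M+4) = C(2,2) × 0.72170^0 × 0.27830^2 = 1 × 1.0000 × 0.07745089 = 0.077451
Relative intensity = 0.077451 / 0.520851 × 100 = 14.9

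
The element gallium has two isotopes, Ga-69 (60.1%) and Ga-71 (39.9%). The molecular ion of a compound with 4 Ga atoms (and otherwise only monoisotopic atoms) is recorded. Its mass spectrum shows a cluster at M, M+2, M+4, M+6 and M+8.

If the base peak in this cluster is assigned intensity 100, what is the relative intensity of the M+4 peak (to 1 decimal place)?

Term probabilities: M 0.1305, M+2 0.3465, M+4 0.3450, M+6 0.1527, M+8 0.0253. Base peak = M+2.
P(M+2) = C(4,1) × 0.601^3 × 0.399^1 = 4 × 0.2170818 × 0.3990 = 0.346463 (base)
P(M+4) = C(4,2) × 0.601^2 × 0.399^2 = 6 × 0.361201 × 0.159201 = 0.345021
Relative intensity = 0.345021 / 0.346463 × 100 = 99.6

99.6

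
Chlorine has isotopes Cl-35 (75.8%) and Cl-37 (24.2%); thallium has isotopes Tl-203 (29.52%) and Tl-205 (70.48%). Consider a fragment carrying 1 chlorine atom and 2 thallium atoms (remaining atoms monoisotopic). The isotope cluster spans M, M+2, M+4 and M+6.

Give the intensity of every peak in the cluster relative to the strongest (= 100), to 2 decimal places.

13.84 : 70.51 : 100.00 : 25.19

Chlorine pattern (n=1): 0.7580 : 0.2420
Thallium pattern (n=2): 0.08714304 : 0.41611392 : 0.49674304
Convolve the two distributions (both contribute in 2-u steps):
  M: 0.7580×0.08714304 = 0.066054
  M+2: 0.7580×0.41611392 + 0.2420×0.08714304 = 0.336503
  M+4: 0.7580×0.49674304 + 0.2420×0.41611392 = 0.477231
  M+6: 0.2420×0.49674304 = 0.120212
Scale to base peak (0.477231) = 100: 13.84 : 70.51 : 100.00 : 25.19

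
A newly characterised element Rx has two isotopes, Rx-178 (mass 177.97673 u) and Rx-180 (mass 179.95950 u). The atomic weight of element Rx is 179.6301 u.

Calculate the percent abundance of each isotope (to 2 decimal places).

Writing the weighted mean with unknown fraction x of Rx-178:
177.97673·x + 179.95950·(1 − x) = 179.6301
(177.97673 − 179.95950)·x = 179.6301 − 179.95950
x = -0.32940 / -1.98277 = 0.16613 → 16.61% Rx-178, 83.39% Rx-180.

Rx-178: 16.61%, Rx-180: 83.39%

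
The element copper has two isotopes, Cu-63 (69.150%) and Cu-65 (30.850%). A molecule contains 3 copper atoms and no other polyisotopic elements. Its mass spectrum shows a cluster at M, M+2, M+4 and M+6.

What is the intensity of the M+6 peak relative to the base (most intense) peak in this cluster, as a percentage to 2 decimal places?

Term probabilities: M 0.3307, M+2 0.4425, M+4 0.1974, M+6 0.0294. Base peak = M+2.
P(M+2) = C(3,1) × 0.69150^2 × 0.30850^1 = 3 × 0.47817225 × 0.3085 = 0.442548 (base)
P(M+6) = C(3,3) × 0.69150^0 × 0.30850^3 = 1 × 1.0000 × 0.02936064 = 0.029361
Relative intensity = 0.029361 / 0.442548 × 100 = 6.63

6.63%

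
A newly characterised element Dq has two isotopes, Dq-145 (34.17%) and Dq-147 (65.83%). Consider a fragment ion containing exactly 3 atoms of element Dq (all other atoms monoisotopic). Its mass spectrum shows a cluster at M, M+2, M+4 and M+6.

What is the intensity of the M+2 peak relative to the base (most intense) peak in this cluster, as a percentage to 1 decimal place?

Term probabilities: M 0.0399, M+2 0.2306, M+4 0.4442, M+6 0.2853. Base peak = M+4.
P(M+4) = C(3,2) × 0.3417^1 × 0.6583^2 = 3 × 0.3417 × 0.43335889 = 0.444236 (base)
P(M+2) = C(3,1) × 0.3417^2 × 0.6583^1 = 3 × 0.11675889 × 0.6583 = 0.230587
Relative intensity = 0.230587 / 0.444236 × 100 = 51.9

51.9%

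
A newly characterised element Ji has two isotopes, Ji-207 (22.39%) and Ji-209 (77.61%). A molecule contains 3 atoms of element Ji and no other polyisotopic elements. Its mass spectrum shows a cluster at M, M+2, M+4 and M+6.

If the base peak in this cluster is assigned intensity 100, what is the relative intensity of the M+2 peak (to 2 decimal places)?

Term probabilities: M 0.0112, M+2 0.1167, M+4 0.4046, M+6 0.4675. Base peak = M+6.
P(M+6) = C(3,3) × 0.2239^0 × 0.7761^3 = 1 × 1.0000 × 0.46746925 = 0.467469 (base)
P(M+2) = C(3,1) × 0.2239^2 × 0.7761^1 = 3 × 0.05013121 × 0.7761 = 0.116720
Relative intensity = 0.116720 / 0.467469 × 100 = 24.97

24.97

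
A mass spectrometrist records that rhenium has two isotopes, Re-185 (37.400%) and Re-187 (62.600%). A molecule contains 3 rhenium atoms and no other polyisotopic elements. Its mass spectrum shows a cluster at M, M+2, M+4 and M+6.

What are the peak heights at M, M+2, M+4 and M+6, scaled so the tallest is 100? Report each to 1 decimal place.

Expanding (0.37400 + 0.62600)^3:
P(M) = 0.37400^3 = 0.052314
P(M+2) = 3 × 0.37400^2 × 0.62600^1 = 0.262687
P(M+4) = 3 × 0.37400^1 × 0.62600^2 = 0.439685
P(M+6) = 0.62600^3 = 0.245314
The M+4 peak is largest (0.439685); scaling to 100 gives 11.9 : 59.7 : 100.0 : 55.8.

11.9 : 59.7 : 100.0 : 55.8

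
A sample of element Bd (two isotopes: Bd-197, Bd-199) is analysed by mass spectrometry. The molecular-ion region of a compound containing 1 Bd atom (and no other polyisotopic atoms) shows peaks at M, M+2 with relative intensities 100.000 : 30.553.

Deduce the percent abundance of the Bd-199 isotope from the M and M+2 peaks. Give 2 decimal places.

23.40%

Write p for the Bd-197 fraction. I(M+2)/I(M) = [C(1,1)·p^0·(1−p)] / p^1 = 1·(1−p)/p = 30.553/100.000 = 0.3055
(1−p)/p = 0.3055/1 = 0.3055  ⇒  p = 1/(1 + 0.3055) = 0.7660
Bd-197: 76.60%, Bd-199: 23.40%.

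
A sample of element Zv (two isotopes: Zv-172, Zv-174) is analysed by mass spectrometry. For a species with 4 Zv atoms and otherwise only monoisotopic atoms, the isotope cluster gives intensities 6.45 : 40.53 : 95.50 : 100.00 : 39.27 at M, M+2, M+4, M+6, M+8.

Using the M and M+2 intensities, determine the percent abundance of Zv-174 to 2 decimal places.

61.10%

If p is the fraction of Zv that is Zv-172, then I(M+2)/I(M) = [C(4,1)·p^3·(1−p)] / p^4 = 4·(1−p)/p = 40.53/6.45 = 6.2837
(1−p)/p = 6.2837/4 = 1.5709  ⇒  p = 1/(1 + 1.5709) = 0.3890
Zv-172: 38.90%, Zv-174: 61.10%.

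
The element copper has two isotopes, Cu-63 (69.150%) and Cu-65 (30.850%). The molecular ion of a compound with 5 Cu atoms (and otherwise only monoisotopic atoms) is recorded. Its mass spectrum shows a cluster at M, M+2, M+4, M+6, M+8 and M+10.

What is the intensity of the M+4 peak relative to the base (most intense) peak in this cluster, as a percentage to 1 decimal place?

Term probabilities: M 0.1581, M+2 0.3527, M+4 0.3147, M+6 0.1404, M+8 0.0313, M+10 0.0028. Base peak = M+2.
P(M+2) = C(5,1) × 0.69150^4 × 0.30850^1 = 5 × 0.2286487 × 0.3085 = 0.352691 (base)
P(M+4) = C(5,2) × 0.69150^3 × 0.30850^2 = 10 × 0.33065611 × 0.09517225 = 0.314693
Relative intensity = 0.314693 / 0.352691 × 100 = 89.2

89.2%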